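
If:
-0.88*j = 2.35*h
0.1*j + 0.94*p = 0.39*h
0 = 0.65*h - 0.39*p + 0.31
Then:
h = -0.82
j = 2.19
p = -0.57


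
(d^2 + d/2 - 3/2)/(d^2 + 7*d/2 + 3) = (d - 1)/(d + 2)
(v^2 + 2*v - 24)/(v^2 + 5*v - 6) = (v - 4)/(v - 1)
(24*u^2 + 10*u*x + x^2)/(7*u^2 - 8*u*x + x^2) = (24*u^2 + 10*u*x + x^2)/(7*u^2 - 8*u*x + x^2)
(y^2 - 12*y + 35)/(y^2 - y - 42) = (y - 5)/(y + 6)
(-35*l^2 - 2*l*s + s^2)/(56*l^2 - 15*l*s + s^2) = (5*l + s)/(-8*l + s)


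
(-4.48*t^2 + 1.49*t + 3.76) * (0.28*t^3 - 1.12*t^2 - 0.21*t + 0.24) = -1.2544*t^5 + 5.4348*t^4 + 0.3248*t^3 - 5.5993*t^2 - 0.432*t + 0.9024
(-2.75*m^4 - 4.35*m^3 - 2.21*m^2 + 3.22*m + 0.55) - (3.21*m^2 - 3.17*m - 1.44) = -2.75*m^4 - 4.35*m^3 - 5.42*m^2 + 6.39*m + 1.99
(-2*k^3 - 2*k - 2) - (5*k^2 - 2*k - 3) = -2*k^3 - 5*k^2 + 1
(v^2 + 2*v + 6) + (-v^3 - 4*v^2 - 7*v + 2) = -v^3 - 3*v^2 - 5*v + 8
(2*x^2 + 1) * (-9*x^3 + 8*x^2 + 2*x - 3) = -18*x^5 + 16*x^4 - 5*x^3 + 2*x^2 + 2*x - 3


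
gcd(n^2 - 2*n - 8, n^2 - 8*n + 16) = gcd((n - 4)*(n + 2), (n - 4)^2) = n - 4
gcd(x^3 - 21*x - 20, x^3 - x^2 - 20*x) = x^2 - x - 20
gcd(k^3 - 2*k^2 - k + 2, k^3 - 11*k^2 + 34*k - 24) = k - 1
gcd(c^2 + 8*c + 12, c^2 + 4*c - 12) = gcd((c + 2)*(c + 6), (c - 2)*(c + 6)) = c + 6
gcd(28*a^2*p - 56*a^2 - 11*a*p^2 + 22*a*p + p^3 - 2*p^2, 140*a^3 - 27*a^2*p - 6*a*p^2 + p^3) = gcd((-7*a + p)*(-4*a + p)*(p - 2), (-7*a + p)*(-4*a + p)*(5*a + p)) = 28*a^2 - 11*a*p + p^2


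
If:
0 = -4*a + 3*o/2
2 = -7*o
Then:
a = -3/28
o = -2/7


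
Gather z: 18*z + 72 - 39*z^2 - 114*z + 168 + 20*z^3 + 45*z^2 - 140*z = 20*z^3 + 6*z^2 - 236*z + 240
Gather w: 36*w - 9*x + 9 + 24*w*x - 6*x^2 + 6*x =w*(24*x + 36) - 6*x^2 - 3*x + 9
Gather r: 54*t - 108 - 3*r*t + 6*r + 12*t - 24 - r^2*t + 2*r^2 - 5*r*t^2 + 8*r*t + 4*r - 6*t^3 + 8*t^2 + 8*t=r^2*(2 - t) + r*(-5*t^2 + 5*t + 10) - 6*t^3 + 8*t^2 + 74*t - 132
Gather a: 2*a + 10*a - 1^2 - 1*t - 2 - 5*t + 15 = 12*a - 6*t + 12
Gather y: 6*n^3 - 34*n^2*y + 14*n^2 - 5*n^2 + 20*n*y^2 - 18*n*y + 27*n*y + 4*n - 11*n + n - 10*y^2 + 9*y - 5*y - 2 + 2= 6*n^3 + 9*n^2 - 6*n + y^2*(20*n - 10) + y*(-34*n^2 + 9*n + 4)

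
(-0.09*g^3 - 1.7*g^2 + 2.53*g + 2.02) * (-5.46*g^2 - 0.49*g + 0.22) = 0.4914*g^5 + 9.3261*g^4 - 13.0006*g^3 - 12.6429*g^2 - 0.4332*g + 0.4444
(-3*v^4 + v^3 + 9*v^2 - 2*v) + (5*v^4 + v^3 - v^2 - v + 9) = 2*v^4 + 2*v^3 + 8*v^2 - 3*v + 9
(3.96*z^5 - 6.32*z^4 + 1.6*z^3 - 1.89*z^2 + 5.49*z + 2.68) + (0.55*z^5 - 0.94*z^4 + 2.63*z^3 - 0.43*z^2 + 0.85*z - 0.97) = 4.51*z^5 - 7.26*z^4 + 4.23*z^3 - 2.32*z^2 + 6.34*z + 1.71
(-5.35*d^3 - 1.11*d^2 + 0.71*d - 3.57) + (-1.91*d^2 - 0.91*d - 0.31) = -5.35*d^3 - 3.02*d^2 - 0.2*d - 3.88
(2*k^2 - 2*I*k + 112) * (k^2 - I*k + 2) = 2*k^4 - 4*I*k^3 + 114*k^2 - 116*I*k + 224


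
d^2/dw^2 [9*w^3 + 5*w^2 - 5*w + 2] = 54*w + 10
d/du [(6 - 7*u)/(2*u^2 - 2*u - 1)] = (14*u^2 - 24*u + 19)/(4*u^4 - 8*u^3 + 4*u + 1)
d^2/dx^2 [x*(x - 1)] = 2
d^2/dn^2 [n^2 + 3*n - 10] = 2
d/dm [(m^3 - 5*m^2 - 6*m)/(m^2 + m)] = 1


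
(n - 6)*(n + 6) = n^2 - 36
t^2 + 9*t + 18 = (t + 3)*(t + 6)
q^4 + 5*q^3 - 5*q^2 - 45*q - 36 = (q - 3)*(q + 1)*(q + 3)*(q + 4)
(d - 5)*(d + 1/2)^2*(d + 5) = d^4 + d^3 - 99*d^2/4 - 25*d - 25/4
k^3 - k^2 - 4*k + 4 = (k - 2)*(k - 1)*(k + 2)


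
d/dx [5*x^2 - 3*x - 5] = 10*x - 3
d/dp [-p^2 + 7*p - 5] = 7 - 2*p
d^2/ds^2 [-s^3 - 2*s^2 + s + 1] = -6*s - 4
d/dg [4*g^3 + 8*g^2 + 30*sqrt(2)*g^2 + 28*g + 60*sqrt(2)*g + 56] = 12*g^2 + 16*g + 60*sqrt(2)*g + 28 + 60*sqrt(2)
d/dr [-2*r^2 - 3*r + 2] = -4*r - 3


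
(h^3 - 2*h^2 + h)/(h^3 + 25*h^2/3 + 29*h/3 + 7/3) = 3*h*(h^2 - 2*h + 1)/(3*h^3 + 25*h^2 + 29*h + 7)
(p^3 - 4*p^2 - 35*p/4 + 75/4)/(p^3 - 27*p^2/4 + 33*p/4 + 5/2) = (4*p^2 + 4*p - 15)/(4*p^2 - 7*p - 2)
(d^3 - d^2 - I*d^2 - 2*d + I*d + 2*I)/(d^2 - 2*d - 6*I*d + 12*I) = (d^2 + d*(1 - I) - I)/(d - 6*I)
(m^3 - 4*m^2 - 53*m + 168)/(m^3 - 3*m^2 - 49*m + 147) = (m - 8)/(m - 7)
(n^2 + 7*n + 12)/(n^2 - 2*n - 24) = (n + 3)/(n - 6)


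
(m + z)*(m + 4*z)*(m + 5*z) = m^3 + 10*m^2*z + 29*m*z^2 + 20*z^3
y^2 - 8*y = y*(y - 8)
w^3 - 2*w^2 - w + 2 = (w - 2)*(w - 1)*(w + 1)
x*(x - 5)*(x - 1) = x^3 - 6*x^2 + 5*x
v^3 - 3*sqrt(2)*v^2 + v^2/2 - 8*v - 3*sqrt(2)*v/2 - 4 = (v + 1/2)*(v - 4*sqrt(2))*(v + sqrt(2))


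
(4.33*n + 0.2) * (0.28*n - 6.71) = 1.2124*n^2 - 28.9983*n - 1.342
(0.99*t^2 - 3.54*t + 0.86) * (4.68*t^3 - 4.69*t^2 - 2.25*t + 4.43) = 4.6332*t^5 - 21.2103*t^4 + 18.3999*t^3 + 8.3173*t^2 - 17.6172*t + 3.8098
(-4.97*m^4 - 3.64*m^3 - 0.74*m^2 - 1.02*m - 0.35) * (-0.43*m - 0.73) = 2.1371*m^5 + 5.1933*m^4 + 2.9754*m^3 + 0.9788*m^2 + 0.8951*m + 0.2555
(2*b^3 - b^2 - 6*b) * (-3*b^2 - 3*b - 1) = -6*b^5 - 3*b^4 + 19*b^3 + 19*b^2 + 6*b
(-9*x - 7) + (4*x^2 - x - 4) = 4*x^2 - 10*x - 11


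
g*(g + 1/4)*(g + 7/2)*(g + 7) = g^4 + 43*g^3/4 + 217*g^2/8 + 49*g/8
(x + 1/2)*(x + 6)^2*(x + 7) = x^4 + 39*x^3/2 + 259*x^2/2 + 312*x + 126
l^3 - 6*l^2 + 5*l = l*(l - 5)*(l - 1)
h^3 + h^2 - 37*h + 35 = (h - 5)*(h - 1)*(h + 7)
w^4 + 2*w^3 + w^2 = w^2*(w + 1)^2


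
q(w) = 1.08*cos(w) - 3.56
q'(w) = -1.08*sin(w)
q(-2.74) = -4.55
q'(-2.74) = 0.42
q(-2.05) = -4.06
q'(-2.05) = 0.96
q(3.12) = -4.64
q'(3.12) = -0.02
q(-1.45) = -3.43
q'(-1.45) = 1.07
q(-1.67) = -3.67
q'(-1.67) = 1.07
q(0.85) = -2.85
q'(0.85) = -0.81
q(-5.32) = -2.94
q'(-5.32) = -0.89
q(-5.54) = -2.76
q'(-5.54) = -0.73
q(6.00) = -2.52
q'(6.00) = 0.30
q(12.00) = -2.65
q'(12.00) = 0.58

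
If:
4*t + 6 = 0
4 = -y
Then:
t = -3/2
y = -4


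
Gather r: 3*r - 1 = 3*r - 1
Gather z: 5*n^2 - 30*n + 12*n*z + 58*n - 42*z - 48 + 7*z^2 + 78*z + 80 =5*n^2 + 28*n + 7*z^2 + z*(12*n + 36) + 32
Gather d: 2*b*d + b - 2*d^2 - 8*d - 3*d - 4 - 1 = b - 2*d^2 + d*(2*b - 11) - 5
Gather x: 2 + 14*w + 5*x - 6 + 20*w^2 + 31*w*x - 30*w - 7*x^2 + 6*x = 20*w^2 - 16*w - 7*x^2 + x*(31*w + 11) - 4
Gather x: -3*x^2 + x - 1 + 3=-3*x^2 + x + 2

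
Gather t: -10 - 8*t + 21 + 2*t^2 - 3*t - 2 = 2*t^2 - 11*t + 9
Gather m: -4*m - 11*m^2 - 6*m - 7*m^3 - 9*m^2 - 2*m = -7*m^3 - 20*m^2 - 12*m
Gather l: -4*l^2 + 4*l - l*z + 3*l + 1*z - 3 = -4*l^2 + l*(7 - z) + z - 3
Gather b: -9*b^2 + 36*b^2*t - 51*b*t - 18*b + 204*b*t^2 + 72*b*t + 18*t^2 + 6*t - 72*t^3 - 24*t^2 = b^2*(36*t - 9) + b*(204*t^2 + 21*t - 18) - 72*t^3 - 6*t^2 + 6*t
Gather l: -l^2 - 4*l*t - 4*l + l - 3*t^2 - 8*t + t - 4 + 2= -l^2 + l*(-4*t - 3) - 3*t^2 - 7*t - 2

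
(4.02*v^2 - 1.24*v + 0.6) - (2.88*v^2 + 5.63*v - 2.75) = 1.14*v^2 - 6.87*v + 3.35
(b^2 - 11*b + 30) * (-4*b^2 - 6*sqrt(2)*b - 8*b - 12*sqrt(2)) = -4*b^4 - 6*sqrt(2)*b^3 + 36*b^3 - 32*b^2 + 54*sqrt(2)*b^2 - 240*b - 48*sqrt(2)*b - 360*sqrt(2)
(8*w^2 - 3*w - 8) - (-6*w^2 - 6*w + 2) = 14*w^2 + 3*w - 10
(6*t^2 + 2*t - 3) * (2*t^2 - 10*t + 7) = 12*t^4 - 56*t^3 + 16*t^2 + 44*t - 21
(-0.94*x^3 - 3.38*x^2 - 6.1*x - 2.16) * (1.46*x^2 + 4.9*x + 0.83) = -1.3724*x^5 - 9.5408*x^4 - 26.2482*x^3 - 35.849*x^2 - 15.647*x - 1.7928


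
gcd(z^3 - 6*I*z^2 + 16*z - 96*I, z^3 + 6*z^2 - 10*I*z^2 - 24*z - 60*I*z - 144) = z^2 - 10*I*z - 24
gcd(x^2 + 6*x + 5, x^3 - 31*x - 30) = x^2 + 6*x + 5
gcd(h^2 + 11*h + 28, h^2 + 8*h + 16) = h + 4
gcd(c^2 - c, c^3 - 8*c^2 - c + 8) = c - 1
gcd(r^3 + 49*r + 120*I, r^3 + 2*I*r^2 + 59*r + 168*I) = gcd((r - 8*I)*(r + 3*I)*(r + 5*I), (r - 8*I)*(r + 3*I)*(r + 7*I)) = r^2 - 5*I*r + 24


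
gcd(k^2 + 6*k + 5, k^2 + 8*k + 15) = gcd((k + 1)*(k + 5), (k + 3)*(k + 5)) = k + 5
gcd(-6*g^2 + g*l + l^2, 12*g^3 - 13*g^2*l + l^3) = 1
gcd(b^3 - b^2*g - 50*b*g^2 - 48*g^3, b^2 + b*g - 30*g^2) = b + 6*g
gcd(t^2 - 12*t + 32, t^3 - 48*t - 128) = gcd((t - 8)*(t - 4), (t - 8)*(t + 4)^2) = t - 8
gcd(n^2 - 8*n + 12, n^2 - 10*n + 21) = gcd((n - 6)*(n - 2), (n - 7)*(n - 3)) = 1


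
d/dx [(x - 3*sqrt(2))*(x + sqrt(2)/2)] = 2*x - 5*sqrt(2)/2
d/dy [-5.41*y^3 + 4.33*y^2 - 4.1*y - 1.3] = -16.23*y^2 + 8.66*y - 4.1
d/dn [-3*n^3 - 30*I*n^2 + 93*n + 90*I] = -9*n^2 - 60*I*n + 93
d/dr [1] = 0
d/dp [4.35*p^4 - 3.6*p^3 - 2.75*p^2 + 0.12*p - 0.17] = 17.4*p^3 - 10.8*p^2 - 5.5*p + 0.12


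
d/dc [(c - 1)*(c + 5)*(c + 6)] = 3*c^2 + 20*c + 19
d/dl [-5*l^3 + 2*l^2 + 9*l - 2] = -15*l^2 + 4*l + 9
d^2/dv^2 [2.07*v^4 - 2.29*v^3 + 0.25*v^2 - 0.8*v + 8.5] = 24.84*v^2 - 13.74*v + 0.5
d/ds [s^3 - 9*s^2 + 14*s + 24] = 3*s^2 - 18*s + 14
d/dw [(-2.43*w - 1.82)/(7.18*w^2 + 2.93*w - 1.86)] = (17.4474*w^2 + 26.1352*w + 9.8524)/(51.5524*w^4 + 42.0748*w^3 - 18.1247*w^2 - 10.8996*w + 3.4596)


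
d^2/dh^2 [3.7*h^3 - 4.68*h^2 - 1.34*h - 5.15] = 22.2*h - 9.36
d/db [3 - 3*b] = -3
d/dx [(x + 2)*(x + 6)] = 2*x + 8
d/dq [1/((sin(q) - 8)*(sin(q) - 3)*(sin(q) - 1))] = (-3*sin(q)^2 + 24*sin(q) - 35)*cos(q)/((sin(q) - 8)^2*(sin(q) - 3)^2*(sin(q) - 1)^2)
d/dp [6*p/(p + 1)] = 6/(p + 1)^2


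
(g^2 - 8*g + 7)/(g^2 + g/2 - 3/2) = 2*(g - 7)/(2*g + 3)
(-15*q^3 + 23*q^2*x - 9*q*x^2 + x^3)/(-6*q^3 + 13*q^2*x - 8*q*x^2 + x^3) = (15*q^2 - 8*q*x + x^2)/(6*q^2 - 7*q*x + x^2)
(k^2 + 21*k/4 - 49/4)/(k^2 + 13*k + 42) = (k - 7/4)/(k + 6)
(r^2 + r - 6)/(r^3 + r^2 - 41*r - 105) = (r - 2)/(r^2 - 2*r - 35)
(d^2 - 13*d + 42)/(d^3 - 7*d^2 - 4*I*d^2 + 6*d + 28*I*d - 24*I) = (d - 7)/(d^2 - d*(1 + 4*I) + 4*I)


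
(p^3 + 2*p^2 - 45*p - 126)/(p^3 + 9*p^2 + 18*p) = (p - 7)/p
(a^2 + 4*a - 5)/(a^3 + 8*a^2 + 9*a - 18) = (a + 5)/(a^2 + 9*a + 18)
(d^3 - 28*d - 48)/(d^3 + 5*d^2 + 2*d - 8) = (d - 6)/(d - 1)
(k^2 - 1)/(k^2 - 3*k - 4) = (k - 1)/(k - 4)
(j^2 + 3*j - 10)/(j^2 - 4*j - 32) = (-j^2 - 3*j + 10)/(-j^2 + 4*j + 32)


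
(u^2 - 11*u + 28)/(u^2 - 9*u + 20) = (u - 7)/(u - 5)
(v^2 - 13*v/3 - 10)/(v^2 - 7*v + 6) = (v + 5/3)/(v - 1)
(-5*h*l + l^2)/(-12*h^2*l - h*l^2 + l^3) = (5*h - l)/(12*h^2 + h*l - l^2)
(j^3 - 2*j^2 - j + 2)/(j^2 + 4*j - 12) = (j^2 - 1)/(j + 6)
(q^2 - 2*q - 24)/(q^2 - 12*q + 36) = (q + 4)/(q - 6)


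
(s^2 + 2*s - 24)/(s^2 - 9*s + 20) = (s + 6)/(s - 5)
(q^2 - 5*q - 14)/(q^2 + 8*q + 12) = (q - 7)/(q + 6)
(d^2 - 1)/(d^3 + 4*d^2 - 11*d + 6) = (d + 1)/(d^2 + 5*d - 6)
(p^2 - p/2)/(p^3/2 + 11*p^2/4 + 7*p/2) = 2*(2*p - 1)/(2*p^2 + 11*p + 14)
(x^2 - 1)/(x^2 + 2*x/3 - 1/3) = 3*(x - 1)/(3*x - 1)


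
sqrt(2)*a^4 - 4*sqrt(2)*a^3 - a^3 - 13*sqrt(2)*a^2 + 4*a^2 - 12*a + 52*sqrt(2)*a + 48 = (a - 4)*(a - 3*sqrt(2))*(a + 2*sqrt(2))*(sqrt(2)*a + 1)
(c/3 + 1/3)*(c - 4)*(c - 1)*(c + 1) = c^4/3 - c^3 - 5*c^2/3 + c + 4/3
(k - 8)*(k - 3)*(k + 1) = k^3 - 10*k^2 + 13*k + 24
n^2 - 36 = (n - 6)*(n + 6)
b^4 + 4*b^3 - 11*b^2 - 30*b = b*(b - 3)*(b + 2)*(b + 5)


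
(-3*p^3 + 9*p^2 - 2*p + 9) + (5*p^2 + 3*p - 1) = -3*p^3 + 14*p^2 + p + 8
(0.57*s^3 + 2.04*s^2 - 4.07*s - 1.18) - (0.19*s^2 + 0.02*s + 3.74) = 0.57*s^3 + 1.85*s^2 - 4.09*s - 4.92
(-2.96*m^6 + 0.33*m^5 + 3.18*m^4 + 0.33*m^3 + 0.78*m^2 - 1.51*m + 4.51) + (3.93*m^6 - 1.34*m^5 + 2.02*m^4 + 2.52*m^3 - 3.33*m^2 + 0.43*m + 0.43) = 0.97*m^6 - 1.01*m^5 + 5.2*m^4 + 2.85*m^3 - 2.55*m^2 - 1.08*m + 4.94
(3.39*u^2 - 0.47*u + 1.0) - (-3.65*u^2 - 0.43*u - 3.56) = 7.04*u^2 - 0.04*u + 4.56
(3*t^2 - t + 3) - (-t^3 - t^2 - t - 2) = t^3 + 4*t^2 + 5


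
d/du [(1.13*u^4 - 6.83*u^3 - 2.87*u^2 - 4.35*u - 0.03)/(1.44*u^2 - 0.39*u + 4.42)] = (3.2544*u^5 - 11.1573*u^4 + 25.3058*u^3 - 83.1825*u^2 - 25.2844*u - 19.2387)/(2.0736*u^4 - 1.1232*u^3 + 12.8817*u^2 - 3.4476*u + 19.5364)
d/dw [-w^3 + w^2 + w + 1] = -3*w^2 + 2*w + 1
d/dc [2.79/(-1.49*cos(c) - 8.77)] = -4.1571*sin(c)/(1.49*cos(c) + 8.77)^2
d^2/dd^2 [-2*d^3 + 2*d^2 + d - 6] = 4 - 12*d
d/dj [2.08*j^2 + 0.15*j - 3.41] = 4.16*j + 0.15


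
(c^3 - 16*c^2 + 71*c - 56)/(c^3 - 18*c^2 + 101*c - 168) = (c - 1)/(c - 3)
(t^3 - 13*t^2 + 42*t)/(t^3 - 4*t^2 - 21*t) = (t - 6)/(t + 3)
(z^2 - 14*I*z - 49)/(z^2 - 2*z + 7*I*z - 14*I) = (z^2 - 14*I*z - 49)/(z^2 + z*(-2 + 7*I) - 14*I)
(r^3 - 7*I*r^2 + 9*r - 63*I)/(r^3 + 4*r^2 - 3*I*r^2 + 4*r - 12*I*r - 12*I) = (r^2 - 4*I*r + 21)/(r^2 + 4*r + 4)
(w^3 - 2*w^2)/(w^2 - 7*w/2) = 2*w*(w - 2)/(2*w - 7)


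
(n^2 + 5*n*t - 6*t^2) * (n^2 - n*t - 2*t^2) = n^4 + 4*n^3*t - 13*n^2*t^2 - 4*n*t^3 + 12*t^4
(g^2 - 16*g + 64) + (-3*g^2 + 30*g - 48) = -2*g^2 + 14*g + 16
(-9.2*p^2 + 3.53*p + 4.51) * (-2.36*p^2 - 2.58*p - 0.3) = 21.712*p^4 + 15.4052*p^3 - 16.991*p^2 - 12.6948*p - 1.353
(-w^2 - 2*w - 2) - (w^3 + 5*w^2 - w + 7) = -w^3 - 6*w^2 - w - 9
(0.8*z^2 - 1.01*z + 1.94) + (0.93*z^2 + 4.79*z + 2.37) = 1.73*z^2 + 3.78*z + 4.31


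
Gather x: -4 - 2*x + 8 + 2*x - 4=0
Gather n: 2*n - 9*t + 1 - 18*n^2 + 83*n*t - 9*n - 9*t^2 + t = -18*n^2 + n*(83*t - 7) - 9*t^2 - 8*t + 1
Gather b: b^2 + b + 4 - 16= b^2 + b - 12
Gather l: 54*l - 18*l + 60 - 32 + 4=36*l + 32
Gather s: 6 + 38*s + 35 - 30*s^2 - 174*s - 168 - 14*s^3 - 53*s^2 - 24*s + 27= -14*s^3 - 83*s^2 - 160*s - 100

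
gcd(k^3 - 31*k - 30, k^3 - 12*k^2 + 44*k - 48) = k - 6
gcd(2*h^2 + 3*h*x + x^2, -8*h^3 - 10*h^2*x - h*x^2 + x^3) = 2*h^2 + 3*h*x + x^2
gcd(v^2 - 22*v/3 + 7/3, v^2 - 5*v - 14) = v - 7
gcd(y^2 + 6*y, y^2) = y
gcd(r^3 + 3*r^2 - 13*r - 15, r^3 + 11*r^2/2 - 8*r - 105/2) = r^2 + 2*r - 15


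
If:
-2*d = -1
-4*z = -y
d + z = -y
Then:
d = 1/2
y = -2/5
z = -1/10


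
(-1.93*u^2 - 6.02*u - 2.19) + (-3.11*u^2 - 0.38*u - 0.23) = -5.04*u^2 - 6.4*u - 2.42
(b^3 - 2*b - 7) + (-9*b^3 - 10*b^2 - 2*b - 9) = -8*b^3 - 10*b^2 - 4*b - 16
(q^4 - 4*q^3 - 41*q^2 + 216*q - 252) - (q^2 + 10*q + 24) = q^4 - 4*q^3 - 42*q^2 + 206*q - 276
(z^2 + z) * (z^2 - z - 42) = z^4 - 43*z^2 - 42*z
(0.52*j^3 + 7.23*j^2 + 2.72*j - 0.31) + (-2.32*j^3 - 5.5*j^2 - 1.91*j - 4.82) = -1.8*j^3 + 1.73*j^2 + 0.81*j - 5.13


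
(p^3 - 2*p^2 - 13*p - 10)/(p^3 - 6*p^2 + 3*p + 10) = (p + 2)/(p - 2)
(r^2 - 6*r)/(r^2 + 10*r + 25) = r*(r - 6)/(r^2 + 10*r + 25)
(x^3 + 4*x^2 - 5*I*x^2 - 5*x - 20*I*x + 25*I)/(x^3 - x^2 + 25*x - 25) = (x + 5)/(x + 5*I)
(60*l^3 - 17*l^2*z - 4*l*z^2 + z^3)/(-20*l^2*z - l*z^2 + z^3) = (-3*l + z)/z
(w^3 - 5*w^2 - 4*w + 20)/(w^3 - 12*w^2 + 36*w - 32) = (w^2 - 3*w - 10)/(w^2 - 10*w + 16)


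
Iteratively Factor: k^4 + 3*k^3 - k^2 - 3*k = (k)*(k^3 + 3*k^2 - k - 3) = k*(k + 1)*(k^2 + 2*k - 3) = k*(k + 1)*(k + 3)*(k - 1)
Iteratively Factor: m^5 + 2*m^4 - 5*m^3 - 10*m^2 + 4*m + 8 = (m - 1)*(m^4 + 3*m^3 - 2*m^2 - 12*m - 8) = (m - 1)*(m + 2)*(m^3 + m^2 - 4*m - 4) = (m - 1)*(m + 2)^2*(m^2 - m - 2) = (m - 2)*(m - 1)*(m + 2)^2*(m + 1)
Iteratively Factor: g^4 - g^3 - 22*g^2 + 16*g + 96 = (g - 4)*(g^3 + 3*g^2 - 10*g - 24) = (g - 4)*(g + 4)*(g^2 - g - 6) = (g - 4)*(g + 2)*(g + 4)*(g - 3)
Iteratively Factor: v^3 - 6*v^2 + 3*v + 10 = (v + 1)*(v^2 - 7*v + 10) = (v - 5)*(v + 1)*(v - 2)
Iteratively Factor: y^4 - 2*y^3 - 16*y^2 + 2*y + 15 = (y + 1)*(y^3 - 3*y^2 - 13*y + 15) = (y - 1)*(y + 1)*(y^2 - 2*y - 15) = (y - 1)*(y + 1)*(y + 3)*(y - 5)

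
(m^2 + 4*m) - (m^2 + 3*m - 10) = m + 10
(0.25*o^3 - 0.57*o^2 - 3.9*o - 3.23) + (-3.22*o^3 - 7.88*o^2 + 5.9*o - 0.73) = -2.97*o^3 - 8.45*o^2 + 2.0*o - 3.96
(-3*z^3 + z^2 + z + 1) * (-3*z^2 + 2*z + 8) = 9*z^5 - 9*z^4 - 25*z^3 + 7*z^2 + 10*z + 8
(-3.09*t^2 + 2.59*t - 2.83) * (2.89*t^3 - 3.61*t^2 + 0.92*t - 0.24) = -8.9301*t^5 + 18.64*t^4 - 20.3714*t^3 + 13.3407*t^2 - 3.2252*t + 0.6792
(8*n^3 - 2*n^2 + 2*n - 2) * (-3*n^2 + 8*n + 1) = -24*n^5 + 70*n^4 - 14*n^3 + 20*n^2 - 14*n - 2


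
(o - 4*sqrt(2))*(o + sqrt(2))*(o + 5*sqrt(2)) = o^3 + 2*sqrt(2)*o^2 - 38*o - 40*sqrt(2)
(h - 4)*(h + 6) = h^2 + 2*h - 24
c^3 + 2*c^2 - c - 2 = (c - 1)*(c + 1)*(c + 2)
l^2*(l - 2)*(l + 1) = l^4 - l^3 - 2*l^2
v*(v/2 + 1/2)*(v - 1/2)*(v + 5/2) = v^4/2 + 3*v^3/2 + 3*v^2/8 - 5*v/8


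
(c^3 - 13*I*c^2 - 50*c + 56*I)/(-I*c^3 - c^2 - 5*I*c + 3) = (-c^3 + 13*I*c^2 + 50*c - 56*I)/(I*c^3 + c^2 + 5*I*c - 3)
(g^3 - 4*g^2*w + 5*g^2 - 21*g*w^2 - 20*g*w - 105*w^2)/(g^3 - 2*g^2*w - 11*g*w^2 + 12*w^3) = (g^2 - 7*g*w + 5*g - 35*w)/(g^2 - 5*g*w + 4*w^2)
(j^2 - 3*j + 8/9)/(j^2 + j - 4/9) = (3*j - 8)/(3*j + 4)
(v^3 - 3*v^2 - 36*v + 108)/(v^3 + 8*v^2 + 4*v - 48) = (v^2 - 9*v + 18)/(v^2 + 2*v - 8)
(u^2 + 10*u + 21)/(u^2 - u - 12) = (u + 7)/(u - 4)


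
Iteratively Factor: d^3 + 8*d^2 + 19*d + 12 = (d + 3)*(d^2 + 5*d + 4) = (d + 1)*(d + 3)*(d + 4)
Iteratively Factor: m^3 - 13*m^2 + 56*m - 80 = (m - 4)*(m^2 - 9*m + 20) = (m - 4)^2*(m - 5)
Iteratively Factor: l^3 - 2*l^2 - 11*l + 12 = (l - 1)*(l^2 - l - 12) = (l - 1)*(l + 3)*(l - 4)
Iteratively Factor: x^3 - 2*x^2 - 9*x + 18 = (x - 3)*(x^2 + x - 6) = (x - 3)*(x - 2)*(x + 3)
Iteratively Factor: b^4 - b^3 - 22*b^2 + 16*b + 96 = (b - 4)*(b^3 + 3*b^2 - 10*b - 24) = (b - 4)*(b - 3)*(b^2 + 6*b + 8) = (b - 4)*(b - 3)*(b + 2)*(b + 4)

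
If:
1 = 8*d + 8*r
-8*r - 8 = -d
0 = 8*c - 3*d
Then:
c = 3/8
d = 1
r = -7/8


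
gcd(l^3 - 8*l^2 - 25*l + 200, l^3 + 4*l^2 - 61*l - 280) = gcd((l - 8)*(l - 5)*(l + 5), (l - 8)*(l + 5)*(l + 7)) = l^2 - 3*l - 40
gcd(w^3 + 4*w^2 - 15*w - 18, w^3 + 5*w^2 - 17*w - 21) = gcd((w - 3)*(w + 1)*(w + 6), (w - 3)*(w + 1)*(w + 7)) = w^2 - 2*w - 3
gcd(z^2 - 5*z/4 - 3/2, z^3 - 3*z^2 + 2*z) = z - 2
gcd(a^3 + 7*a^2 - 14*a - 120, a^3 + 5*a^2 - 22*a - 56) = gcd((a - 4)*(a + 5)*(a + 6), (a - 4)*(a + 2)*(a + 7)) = a - 4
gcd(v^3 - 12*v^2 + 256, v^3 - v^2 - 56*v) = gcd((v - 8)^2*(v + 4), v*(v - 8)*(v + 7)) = v - 8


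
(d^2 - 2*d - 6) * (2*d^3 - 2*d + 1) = 2*d^5 - 4*d^4 - 14*d^3 + 5*d^2 + 10*d - 6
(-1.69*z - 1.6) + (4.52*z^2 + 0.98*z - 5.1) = 4.52*z^2 - 0.71*z - 6.7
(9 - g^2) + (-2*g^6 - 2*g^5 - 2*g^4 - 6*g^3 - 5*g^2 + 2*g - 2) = -2*g^6 - 2*g^5 - 2*g^4 - 6*g^3 - 6*g^2 + 2*g + 7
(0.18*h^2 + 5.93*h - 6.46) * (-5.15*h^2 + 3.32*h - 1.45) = -0.927*h^4 - 29.9419*h^3 + 52.6956*h^2 - 30.0457*h + 9.367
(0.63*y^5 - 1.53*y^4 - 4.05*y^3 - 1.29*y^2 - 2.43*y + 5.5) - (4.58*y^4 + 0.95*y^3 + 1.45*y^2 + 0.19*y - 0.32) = 0.63*y^5 - 6.11*y^4 - 5.0*y^3 - 2.74*y^2 - 2.62*y + 5.82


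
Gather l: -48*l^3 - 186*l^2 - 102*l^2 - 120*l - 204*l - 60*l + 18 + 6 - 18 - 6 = -48*l^3 - 288*l^2 - 384*l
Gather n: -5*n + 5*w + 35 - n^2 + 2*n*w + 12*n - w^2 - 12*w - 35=-n^2 + n*(2*w + 7) - w^2 - 7*w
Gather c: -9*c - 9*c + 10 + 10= 20 - 18*c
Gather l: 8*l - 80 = 8*l - 80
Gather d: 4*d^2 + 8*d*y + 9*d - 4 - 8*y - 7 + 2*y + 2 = 4*d^2 + d*(8*y + 9) - 6*y - 9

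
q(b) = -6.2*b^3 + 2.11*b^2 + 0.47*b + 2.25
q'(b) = -18.6*b^2 + 4.22*b + 0.47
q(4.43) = -493.28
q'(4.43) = -345.86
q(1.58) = -16.19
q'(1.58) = -39.30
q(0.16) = 2.35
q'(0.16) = 0.67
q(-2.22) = 79.44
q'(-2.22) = -100.57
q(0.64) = 1.79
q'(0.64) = -4.45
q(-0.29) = 2.44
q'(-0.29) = -2.32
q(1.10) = -2.93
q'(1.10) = -17.39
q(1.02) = -1.65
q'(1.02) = -14.58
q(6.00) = -1258.17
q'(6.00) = -643.81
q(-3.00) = 187.23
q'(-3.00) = -179.59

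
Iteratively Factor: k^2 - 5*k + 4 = (k - 1)*(k - 4)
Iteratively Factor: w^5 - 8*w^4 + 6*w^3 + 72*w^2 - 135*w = (w)*(w^4 - 8*w^3 + 6*w^2 + 72*w - 135) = w*(w - 3)*(w^3 - 5*w^2 - 9*w + 45) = w*(w - 3)^2*(w^2 - 2*w - 15) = w*(w - 3)^2*(w + 3)*(w - 5)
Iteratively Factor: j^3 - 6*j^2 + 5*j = (j - 1)*(j^2 - 5*j) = (j - 5)*(j - 1)*(j)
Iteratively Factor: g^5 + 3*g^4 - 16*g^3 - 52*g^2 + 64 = (g + 2)*(g^4 + g^3 - 18*g^2 - 16*g + 32) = (g + 2)^2*(g^3 - g^2 - 16*g + 16) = (g + 2)^2*(g + 4)*(g^2 - 5*g + 4) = (g - 4)*(g + 2)^2*(g + 4)*(g - 1)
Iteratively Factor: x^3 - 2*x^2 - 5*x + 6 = (x + 2)*(x^2 - 4*x + 3) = (x - 3)*(x + 2)*(x - 1)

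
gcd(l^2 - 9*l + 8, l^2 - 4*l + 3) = l - 1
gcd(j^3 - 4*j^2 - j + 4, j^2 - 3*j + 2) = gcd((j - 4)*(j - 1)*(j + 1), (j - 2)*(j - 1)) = j - 1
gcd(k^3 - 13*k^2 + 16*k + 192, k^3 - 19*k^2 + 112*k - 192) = k^2 - 16*k + 64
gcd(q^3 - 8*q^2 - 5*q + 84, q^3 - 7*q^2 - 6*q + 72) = q^2 - q - 12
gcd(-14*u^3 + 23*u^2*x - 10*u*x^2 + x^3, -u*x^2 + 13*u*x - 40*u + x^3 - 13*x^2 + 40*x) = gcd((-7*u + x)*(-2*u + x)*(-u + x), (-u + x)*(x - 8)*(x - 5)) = -u + x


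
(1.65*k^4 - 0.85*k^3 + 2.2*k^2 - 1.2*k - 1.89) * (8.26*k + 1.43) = 13.629*k^5 - 4.6615*k^4 + 16.9565*k^3 - 6.766*k^2 - 17.3274*k - 2.7027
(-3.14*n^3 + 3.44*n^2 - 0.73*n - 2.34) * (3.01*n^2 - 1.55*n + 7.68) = -9.4514*n^5 + 15.2214*n^4 - 31.6445*n^3 + 20.5073*n^2 - 1.9794*n - 17.9712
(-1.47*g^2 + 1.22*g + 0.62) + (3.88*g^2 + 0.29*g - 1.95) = 2.41*g^2 + 1.51*g - 1.33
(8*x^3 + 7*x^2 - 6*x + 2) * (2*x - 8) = 16*x^4 - 50*x^3 - 68*x^2 + 52*x - 16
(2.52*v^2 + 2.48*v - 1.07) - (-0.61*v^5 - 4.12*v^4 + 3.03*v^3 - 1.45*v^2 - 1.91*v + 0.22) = 0.61*v^5 + 4.12*v^4 - 3.03*v^3 + 3.97*v^2 + 4.39*v - 1.29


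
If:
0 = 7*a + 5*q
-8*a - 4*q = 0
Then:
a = 0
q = 0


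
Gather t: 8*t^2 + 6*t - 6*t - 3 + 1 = 8*t^2 - 2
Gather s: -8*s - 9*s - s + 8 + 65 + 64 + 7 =144 - 18*s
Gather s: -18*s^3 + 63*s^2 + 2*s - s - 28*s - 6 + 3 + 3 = -18*s^3 + 63*s^2 - 27*s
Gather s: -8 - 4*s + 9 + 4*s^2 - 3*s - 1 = 4*s^2 - 7*s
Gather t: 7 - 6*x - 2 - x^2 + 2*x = -x^2 - 4*x + 5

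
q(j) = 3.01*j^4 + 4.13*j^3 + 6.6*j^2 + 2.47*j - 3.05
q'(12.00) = 22750.15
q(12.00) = 70528.99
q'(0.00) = 2.47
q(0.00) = -3.05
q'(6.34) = 3652.46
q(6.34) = 6193.61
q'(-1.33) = -21.50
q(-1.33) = 5.04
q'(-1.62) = -37.59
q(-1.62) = 13.44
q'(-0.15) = 0.73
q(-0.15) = -3.28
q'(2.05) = 185.33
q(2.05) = 118.49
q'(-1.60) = -36.25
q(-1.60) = 12.70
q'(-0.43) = -1.87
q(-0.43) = -3.12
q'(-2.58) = -155.88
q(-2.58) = 96.95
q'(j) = 12.04*j^3 + 12.39*j^2 + 13.2*j + 2.47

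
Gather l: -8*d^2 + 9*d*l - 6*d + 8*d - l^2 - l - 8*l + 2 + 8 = -8*d^2 + 2*d - l^2 + l*(9*d - 9) + 10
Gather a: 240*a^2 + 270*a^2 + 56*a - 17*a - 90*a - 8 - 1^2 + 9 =510*a^2 - 51*a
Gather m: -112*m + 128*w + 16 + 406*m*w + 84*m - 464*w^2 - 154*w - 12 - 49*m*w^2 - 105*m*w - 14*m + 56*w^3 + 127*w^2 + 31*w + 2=m*(-49*w^2 + 301*w - 42) + 56*w^3 - 337*w^2 + 5*w + 6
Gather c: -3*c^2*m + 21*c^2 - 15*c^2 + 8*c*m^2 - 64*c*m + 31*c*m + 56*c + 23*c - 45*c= c^2*(6 - 3*m) + c*(8*m^2 - 33*m + 34)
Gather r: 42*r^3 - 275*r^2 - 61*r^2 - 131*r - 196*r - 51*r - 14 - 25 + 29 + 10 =42*r^3 - 336*r^2 - 378*r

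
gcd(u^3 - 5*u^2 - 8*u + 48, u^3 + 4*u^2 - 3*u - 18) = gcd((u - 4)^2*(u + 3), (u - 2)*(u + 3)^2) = u + 3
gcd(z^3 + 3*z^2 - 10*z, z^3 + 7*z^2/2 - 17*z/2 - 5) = z^2 + 3*z - 10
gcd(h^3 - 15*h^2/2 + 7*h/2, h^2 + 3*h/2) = h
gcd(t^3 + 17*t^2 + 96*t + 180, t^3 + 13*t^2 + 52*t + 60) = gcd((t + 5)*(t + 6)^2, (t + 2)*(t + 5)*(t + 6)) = t^2 + 11*t + 30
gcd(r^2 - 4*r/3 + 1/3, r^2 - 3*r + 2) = r - 1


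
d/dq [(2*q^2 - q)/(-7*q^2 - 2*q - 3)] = (-11*q^2 - 12*q + 3)/(49*q^4 + 28*q^3 + 46*q^2 + 12*q + 9)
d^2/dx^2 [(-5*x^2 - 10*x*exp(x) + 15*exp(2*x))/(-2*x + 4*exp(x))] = (10*x^3 - 10*x^2*exp(x) + 45*x*exp(2*x) - 50*x*exp(x) - 30*exp(3*x) + 25*exp(x))*exp(x)/(x^3 - 6*x^2*exp(x) + 12*x*exp(2*x) - 8*exp(3*x))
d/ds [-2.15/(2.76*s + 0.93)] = 5.934/(2.76*s + 0.93)^2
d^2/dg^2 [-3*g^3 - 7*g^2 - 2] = -18*g - 14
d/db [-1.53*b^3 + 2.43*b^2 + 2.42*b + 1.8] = -4.59*b^2 + 4.86*b + 2.42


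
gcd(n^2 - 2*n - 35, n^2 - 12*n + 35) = n - 7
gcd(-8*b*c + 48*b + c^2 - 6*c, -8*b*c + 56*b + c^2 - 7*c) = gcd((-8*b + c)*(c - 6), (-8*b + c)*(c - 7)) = 8*b - c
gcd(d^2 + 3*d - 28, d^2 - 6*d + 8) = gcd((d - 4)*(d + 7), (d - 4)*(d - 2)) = d - 4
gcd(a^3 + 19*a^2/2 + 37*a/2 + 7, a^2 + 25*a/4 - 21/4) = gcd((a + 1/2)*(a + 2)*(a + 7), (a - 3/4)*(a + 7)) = a + 7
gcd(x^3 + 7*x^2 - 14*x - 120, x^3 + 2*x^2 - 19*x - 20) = x^2 + x - 20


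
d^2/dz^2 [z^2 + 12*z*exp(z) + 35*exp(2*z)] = 12*z*exp(z) + 140*exp(2*z) + 24*exp(z) + 2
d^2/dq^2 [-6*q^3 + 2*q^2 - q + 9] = 4 - 36*q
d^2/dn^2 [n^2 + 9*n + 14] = 2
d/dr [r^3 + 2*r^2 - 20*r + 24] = 3*r^2 + 4*r - 20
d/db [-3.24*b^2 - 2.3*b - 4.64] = -6.48*b - 2.3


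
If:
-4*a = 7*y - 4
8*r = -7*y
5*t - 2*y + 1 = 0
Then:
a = 1 - 7*y/4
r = -7*y/8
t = 2*y/5 - 1/5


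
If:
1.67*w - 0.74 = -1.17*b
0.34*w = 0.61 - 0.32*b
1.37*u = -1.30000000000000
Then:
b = 5.62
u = -0.95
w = -3.49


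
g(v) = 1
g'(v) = 0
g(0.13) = 1.00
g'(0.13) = 0.00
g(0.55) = 1.00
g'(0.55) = 0.00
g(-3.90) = 1.00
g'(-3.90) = 0.00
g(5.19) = 1.00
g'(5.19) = 0.00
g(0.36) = 1.00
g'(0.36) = 0.00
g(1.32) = 1.00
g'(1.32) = 0.00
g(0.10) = 1.00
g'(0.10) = 0.00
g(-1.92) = 1.00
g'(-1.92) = 0.00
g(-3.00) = 1.00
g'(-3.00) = 0.00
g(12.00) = 1.00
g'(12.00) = 0.00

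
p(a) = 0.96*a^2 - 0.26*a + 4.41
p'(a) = 1.92*a - 0.26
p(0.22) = 4.40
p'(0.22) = 0.16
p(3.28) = 13.89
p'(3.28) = 6.04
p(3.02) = 12.38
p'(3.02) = 5.54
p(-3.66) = 18.22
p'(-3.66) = -7.29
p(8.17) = 66.36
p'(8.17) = 15.43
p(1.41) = 5.95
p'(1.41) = 2.45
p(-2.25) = 9.86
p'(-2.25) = -4.58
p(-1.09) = 5.83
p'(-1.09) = -2.35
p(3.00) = 12.27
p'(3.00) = 5.50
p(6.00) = 37.41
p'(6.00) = 11.26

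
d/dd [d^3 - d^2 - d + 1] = 3*d^2 - 2*d - 1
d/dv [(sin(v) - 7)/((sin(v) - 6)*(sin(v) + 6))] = (14*sin(v) + cos(v)^2 - 37)*cos(v)/((sin(v) - 6)^2*(sin(v) + 6)^2)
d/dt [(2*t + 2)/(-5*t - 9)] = -8/(5*t + 9)^2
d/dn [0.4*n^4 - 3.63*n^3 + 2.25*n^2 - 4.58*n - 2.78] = 1.6*n^3 - 10.89*n^2 + 4.5*n - 4.58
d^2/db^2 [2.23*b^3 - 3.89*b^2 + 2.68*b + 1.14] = 13.38*b - 7.78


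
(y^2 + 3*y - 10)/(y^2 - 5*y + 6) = (y + 5)/(y - 3)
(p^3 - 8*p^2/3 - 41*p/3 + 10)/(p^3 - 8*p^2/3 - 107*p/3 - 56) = (3*p^2 - 17*p + 10)/(3*p^2 - 17*p - 56)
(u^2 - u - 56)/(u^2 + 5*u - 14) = (u - 8)/(u - 2)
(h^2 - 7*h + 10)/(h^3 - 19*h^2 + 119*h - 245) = (h - 2)/(h^2 - 14*h + 49)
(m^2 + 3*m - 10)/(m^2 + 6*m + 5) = (m - 2)/(m + 1)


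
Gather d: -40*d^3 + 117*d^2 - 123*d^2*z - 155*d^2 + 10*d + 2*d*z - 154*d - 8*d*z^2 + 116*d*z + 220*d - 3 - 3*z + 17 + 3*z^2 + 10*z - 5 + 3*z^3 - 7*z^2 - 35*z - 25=-40*d^3 + d^2*(-123*z - 38) + d*(-8*z^2 + 118*z + 76) + 3*z^3 - 4*z^2 - 28*z - 16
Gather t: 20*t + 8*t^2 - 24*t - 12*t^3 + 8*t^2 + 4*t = -12*t^3 + 16*t^2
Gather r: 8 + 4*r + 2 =4*r + 10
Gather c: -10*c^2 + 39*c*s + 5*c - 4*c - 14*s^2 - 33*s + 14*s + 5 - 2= -10*c^2 + c*(39*s + 1) - 14*s^2 - 19*s + 3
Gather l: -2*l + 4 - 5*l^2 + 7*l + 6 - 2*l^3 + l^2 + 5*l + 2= -2*l^3 - 4*l^2 + 10*l + 12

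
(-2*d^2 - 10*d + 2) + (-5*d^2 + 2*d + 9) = -7*d^2 - 8*d + 11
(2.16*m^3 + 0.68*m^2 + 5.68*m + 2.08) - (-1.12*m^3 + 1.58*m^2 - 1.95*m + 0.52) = 3.28*m^3 - 0.9*m^2 + 7.63*m + 1.56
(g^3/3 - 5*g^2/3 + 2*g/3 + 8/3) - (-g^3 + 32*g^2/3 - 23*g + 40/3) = 4*g^3/3 - 37*g^2/3 + 71*g/3 - 32/3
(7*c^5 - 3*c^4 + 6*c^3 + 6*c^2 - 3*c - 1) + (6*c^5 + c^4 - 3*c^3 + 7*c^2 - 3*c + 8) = 13*c^5 - 2*c^4 + 3*c^3 + 13*c^2 - 6*c + 7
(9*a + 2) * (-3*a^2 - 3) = -27*a^3 - 6*a^2 - 27*a - 6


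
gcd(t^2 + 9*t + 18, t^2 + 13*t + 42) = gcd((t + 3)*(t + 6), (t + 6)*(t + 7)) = t + 6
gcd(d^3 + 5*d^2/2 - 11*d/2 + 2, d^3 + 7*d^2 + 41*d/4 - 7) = d^2 + 7*d/2 - 2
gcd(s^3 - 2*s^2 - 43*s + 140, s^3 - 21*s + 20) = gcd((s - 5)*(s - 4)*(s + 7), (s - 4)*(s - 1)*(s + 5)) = s - 4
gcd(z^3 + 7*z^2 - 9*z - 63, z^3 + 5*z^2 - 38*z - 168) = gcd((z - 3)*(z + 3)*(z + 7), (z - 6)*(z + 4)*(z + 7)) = z + 7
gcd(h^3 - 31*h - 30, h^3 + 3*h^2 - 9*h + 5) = h + 5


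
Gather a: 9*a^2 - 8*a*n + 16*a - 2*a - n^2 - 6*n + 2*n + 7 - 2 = 9*a^2 + a*(14 - 8*n) - n^2 - 4*n + 5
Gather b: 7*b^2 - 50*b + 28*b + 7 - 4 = 7*b^2 - 22*b + 3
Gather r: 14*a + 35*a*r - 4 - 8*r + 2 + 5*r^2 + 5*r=14*a + 5*r^2 + r*(35*a - 3) - 2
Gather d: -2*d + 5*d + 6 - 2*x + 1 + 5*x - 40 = 3*d + 3*x - 33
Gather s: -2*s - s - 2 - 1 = -3*s - 3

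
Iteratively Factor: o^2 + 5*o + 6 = (o + 2)*(o + 3)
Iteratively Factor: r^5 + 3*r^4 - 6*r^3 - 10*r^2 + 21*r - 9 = (r - 1)*(r^4 + 4*r^3 - 2*r^2 - 12*r + 9) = (r - 1)^2*(r^3 + 5*r^2 + 3*r - 9) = (r - 1)^3*(r^2 + 6*r + 9) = (r - 1)^3*(r + 3)*(r + 3)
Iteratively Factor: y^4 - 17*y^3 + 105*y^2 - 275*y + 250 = (y - 5)*(y^3 - 12*y^2 + 45*y - 50) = (y - 5)^2*(y^2 - 7*y + 10) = (y - 5)^2*(y - 2)*(y - 5)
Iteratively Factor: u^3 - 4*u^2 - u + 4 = (u + 1)*(u^2 - 5*u + 4) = (u - 1)*(u + 1)*(u - 4)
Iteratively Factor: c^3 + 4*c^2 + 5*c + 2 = (c + 2)*(c^2 + 2*c + 1) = (c + 1)*(c + 2)*(c + 1)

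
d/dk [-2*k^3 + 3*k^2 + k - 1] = -6*k^2 + 6*k + 1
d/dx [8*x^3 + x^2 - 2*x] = 24*x^2 + 2*x - 2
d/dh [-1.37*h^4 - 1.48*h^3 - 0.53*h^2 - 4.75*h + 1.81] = -5.48*h^3 - 4.44*h^2 - 1.06*h - 4.75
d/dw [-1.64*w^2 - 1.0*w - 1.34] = -3.28*w - 1.0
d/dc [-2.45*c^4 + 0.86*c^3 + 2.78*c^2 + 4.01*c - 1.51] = -9.8*c^3 + 2.58*c^2 + 5.56*c + 4.01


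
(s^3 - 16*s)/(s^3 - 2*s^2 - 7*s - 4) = s*(s + 4)/(s^2 + 2*s + 1)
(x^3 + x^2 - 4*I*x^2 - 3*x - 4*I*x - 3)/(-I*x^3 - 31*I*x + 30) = (I*x^3 + x^2*(4 + I) + x*(4 - 3*I) - 3*I)/(x^3 + 31*x + 30*I)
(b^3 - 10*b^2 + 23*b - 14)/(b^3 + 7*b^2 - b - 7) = (b^2 - 9*b + 14)/(b^2 + 8*b + 7)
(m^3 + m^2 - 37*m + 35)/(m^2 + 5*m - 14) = (m^2 - 6*m + 5)/(m - 2)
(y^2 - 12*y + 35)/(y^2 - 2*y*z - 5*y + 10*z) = (y - 7)/(y - 2*z)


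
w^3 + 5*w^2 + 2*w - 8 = (w - 1)*(w + 2)*(w + 4)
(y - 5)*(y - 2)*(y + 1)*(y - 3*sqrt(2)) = y^4 - 6*y^3 - 3*sqrt(2)*y^3 + 3*y^2 + 18*sqrt(2)*y^2 - 9*sqrt(2)*y + 10*y - 30*sqrt(2)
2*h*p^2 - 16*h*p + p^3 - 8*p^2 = p*(2*h + p)*(p - 8)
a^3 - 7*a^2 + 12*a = a*(a - 4)*(a - 3)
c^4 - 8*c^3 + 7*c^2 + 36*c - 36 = (c - 6)*(c - 3)*(c - 1)*(c + 2)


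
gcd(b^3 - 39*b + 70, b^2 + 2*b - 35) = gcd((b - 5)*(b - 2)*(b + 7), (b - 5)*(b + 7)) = b^2 + 2*b - 35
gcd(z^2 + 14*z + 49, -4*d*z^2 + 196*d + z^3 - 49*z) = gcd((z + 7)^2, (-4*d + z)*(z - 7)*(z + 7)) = z + 7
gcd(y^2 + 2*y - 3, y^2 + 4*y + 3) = y + 3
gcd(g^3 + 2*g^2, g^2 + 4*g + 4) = g + 2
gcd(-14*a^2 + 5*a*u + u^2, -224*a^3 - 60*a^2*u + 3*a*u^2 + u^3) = 7*a + u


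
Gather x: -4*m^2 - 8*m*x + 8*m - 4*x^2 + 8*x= -4*m^2 + 8*m - 4*x^2 + x*(8 - 8*m)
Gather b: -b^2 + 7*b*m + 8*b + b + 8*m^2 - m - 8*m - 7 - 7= -b^2 + b*(7*m + 9) + 8*m^2 - 9*m - 14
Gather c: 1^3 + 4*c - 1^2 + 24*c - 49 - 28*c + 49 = 0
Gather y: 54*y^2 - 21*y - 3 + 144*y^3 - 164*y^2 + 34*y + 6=144*y^3 - 110*y^2 + 13*y + 3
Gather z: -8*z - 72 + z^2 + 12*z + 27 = z^2 + 4*z - 45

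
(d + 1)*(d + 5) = d^2 + 6*d + 5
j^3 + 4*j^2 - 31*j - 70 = (j - 5)*(j + 2)*(j + 7)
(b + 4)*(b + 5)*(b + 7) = b^3 + 16*b^2 + 83*b + 140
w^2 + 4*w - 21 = (w - 3)*(w + 7)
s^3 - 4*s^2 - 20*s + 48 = (s - 6)*(s - 2)*(s + 4)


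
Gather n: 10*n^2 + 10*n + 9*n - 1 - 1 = 10*n^2 + 19*n - 2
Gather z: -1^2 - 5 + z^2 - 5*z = z^2 - 5*z - 6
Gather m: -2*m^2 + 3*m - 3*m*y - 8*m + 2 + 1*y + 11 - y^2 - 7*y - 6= -2*m^2 + m*(-3*y - 5) - y^2 - 6*y + 7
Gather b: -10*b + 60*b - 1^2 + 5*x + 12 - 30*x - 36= 50*b - 25*x - 25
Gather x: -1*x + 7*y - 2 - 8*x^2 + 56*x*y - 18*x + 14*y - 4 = -8*x^2 + x*(56*y - 19) + 21*y - 6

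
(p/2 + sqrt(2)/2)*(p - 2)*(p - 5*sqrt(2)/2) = p^3/2 - 3*sqrt(2)*p^2/4 - p^2 - 5*p/2 + 3*sqrt(2)*p/2 + 5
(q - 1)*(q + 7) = q^2 + 6*q - 7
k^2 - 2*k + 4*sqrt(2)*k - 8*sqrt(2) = (k - 2)*(k + 4*sqrt(2))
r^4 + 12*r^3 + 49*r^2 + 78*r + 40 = (r + 1)*(r + 2)*(r + 4)*(r + 5)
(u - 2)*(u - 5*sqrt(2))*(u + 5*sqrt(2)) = u^3 - 2*u^2 - 50*u + 100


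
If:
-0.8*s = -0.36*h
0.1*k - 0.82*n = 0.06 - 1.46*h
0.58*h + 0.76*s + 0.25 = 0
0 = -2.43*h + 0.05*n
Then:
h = -0.27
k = -103.50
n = -13.18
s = -0.12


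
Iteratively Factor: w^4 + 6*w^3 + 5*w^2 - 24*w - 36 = (w - 2)*(w^3 + 8*w^2 + 21*w + 18) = (w - 2)*(w + 3)*(w^2 + 5*w + 6) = (w - 2)*(w + 3)^2*(w + 2)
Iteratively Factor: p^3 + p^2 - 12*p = (p - 3)*(p^2 + 4*p) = (p - 3)*(p + 4)*(p)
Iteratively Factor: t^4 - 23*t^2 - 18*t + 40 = (t - 5)*(t^3 + 5*t^2 + 2*t - 8) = (t - 5)*(t + 2)*(t^2 + 3*t - 4) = (t - 5)*(t + 2)*(t + 4)*(t - 1)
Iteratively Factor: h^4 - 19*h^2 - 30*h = (h)*(h^3 - 19*h - 30) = h*(h + 3)*(h^2 - 3*h - 10) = h*(h - 5)*(h + 3)*(h + 2)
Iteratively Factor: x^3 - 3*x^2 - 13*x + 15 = (x - 1)*(x^2 - 2*x - 15) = (x - 1)*(x + 3)*(x - 5)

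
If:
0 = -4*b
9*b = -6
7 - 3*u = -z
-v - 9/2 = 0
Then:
No Solution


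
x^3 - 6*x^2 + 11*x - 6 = (x - 3)*(x - 2)*(x - 1)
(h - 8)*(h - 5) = h^2 - 13*h + 40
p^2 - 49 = (p - 7)*(p + 7)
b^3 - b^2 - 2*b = b*(b - 2)*(b + 1)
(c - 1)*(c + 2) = c^2 + c - 2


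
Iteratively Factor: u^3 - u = (u + 1)*(u^2 - u) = (u - 1)*(u + 1)*(u)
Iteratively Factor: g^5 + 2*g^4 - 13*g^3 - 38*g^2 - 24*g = (g + 2)*(g^4 - 13*g^2 - 12*g) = g*(g + 2)*(g^3 - 13*g - 12) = g*(g + 2)*(g + 3)*(g^2 - 3*g - 4) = g*(g + 1)*(g + 2)*(g + 3)*(g - 4)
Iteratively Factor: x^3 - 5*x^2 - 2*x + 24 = (x - 4)*(x^2 - x - 6) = (x - 4)*(x - 3)*(x + 2)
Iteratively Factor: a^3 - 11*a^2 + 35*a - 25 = (a - 5)*(a^2 - 6*a + 5) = (a - 5)*(a - 1)*(a - 5)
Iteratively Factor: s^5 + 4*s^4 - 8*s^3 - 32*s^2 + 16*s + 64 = (s + 4)*(s^4 - 8*s^2 + 16) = (s + 2)*(s + 4)*(s^3 - 2*s^2 - 4*s + 8) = (s + 2)^2*(s + 4)*(s^2 - 4*s + 4) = (s - 2)*(s + 2)^2*(s + 4)*(s - 2)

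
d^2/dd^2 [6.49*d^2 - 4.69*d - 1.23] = 12.9800000000000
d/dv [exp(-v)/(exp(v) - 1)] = (1 - 2*exp(v))*exp(-v)/(exp(2*v) - 2*exp(v) + 1)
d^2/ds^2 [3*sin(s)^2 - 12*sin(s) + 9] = 12*sin(s) + 6*cos(2*s)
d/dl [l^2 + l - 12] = 2*l + 1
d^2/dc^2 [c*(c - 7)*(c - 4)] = 6*c - 22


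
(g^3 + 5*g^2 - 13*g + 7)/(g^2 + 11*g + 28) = (g^2 - 2*g + 1)/(g + 4)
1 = 1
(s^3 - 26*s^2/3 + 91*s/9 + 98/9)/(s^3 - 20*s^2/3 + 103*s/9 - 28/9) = (3*s^2 - 19*s - 14)/(3*s^2 - 13*s + 4)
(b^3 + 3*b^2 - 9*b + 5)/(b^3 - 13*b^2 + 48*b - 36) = (b^2 + 4*b - 5)/(b^2 - 12*b + 36)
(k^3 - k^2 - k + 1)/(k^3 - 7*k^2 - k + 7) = (k - 1)/(k - 7)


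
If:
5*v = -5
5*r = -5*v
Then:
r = 1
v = -1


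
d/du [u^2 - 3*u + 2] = 2*u - 3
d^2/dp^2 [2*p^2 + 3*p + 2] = 4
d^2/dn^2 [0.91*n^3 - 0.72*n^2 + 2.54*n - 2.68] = 5.46*n - 1.44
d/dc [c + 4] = 1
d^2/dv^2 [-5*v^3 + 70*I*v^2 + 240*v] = -30*v + 140*I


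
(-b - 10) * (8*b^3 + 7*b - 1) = -8*b^4 - 80*b^3 - 7*b^2 - 69*b + 10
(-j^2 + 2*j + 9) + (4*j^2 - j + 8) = 3*j^2 + j + 17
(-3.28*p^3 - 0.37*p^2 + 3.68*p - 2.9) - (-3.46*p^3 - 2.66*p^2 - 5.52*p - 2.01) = 0.18*p^3 + 2.29*p^2 + 9.2*p - 0.89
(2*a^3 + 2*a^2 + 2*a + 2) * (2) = 4*a^3 + 4*a^2 + 4*a + 4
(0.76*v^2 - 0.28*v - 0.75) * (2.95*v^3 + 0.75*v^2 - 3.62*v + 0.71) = 2.242*v^5 - 0.256*v^4 - 5.1737*v^3 + 0.9907*v^2 + 2.5162*v - 0.5325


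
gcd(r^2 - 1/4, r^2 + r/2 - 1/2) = r - 1/2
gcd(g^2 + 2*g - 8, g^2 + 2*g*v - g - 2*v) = 1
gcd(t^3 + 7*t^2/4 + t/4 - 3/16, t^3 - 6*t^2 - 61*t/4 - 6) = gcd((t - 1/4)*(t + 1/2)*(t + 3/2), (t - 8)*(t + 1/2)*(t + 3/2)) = t^2 + 2*t + 3/4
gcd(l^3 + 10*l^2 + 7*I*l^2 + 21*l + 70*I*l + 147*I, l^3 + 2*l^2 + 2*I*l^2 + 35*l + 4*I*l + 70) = l + 7*I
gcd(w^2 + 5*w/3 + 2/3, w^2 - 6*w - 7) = w + 1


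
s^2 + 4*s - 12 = (s - 2)*(s + 6)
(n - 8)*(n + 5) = n^2 - 3*n - 40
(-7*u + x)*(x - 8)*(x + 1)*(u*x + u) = -7*u^2*x^3 + 42*u^2*x^2 + 105*u^2*x + 56*u^2 + u*x^4 - 6*u*x^3 - 15*u*x^2 - 8*u*x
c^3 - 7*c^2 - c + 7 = (c - 7)*(c - 1)*(c + 1)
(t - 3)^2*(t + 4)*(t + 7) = t^4 + 5*t^3 - 29*t^2 - 69*t + 252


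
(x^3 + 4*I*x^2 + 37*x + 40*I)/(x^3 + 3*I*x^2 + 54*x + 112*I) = (x^2 - 4*I*x + 5)/(x^2 - 5*I*x + 14)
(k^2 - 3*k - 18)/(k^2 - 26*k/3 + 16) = 3*(k + 3)/(3*k - 8)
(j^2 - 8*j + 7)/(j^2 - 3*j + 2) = (j - 7)/(j - 2)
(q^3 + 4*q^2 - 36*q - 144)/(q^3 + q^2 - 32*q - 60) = (q^2 + 10*q + 24)/(q^2 + 7*q + 10)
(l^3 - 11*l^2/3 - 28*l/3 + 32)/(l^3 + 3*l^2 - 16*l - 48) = (l - 8/3)/(l + 4)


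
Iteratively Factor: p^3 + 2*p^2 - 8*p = (p)*(p^2 + 2*p - 8) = p*(p + 4)*(p - 2)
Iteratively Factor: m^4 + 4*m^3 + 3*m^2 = (m)*(m^3 + 4*m^2 + 3*m) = m*(m + 1)*(m^2 + 3*m) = m^2*(m + 1)*(m + 3)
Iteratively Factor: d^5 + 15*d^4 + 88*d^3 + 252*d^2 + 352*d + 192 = (d + 2)*(d^4 + 13*d^3 + 62*d^2 + 128*d + 96) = (d + 2)*(d + 4)*(d^3 + 9*d^2 + 26*d + 24) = (d + 2)*(d + 4)^2*(d^2 + 5*d + 6) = (d + 2)^2*(d + 4)^2*(d + 3)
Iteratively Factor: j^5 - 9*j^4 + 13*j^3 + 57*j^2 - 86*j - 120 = (j - 5)*(j^4 - 4*j^3 - 7*j^2 + 22*j + 24) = (j - 5)*(j + 2)*(j^3 - 6*j^2 + 5*j + 12) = (j - 5)*(j - 3)*(j + 2)*(j^2 - 3*j - 4) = (j - 5)*(j - 3)*(j + 1)*(j + 2)*(j - 4)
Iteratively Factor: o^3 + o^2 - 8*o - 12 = (o + 2)*(o^2 - o - 6) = (o + 2)^2*(o - 3)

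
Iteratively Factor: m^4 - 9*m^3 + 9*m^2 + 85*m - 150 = (m - 5)*(m^3 - 4*m^2 - 11*m + 30) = (m - 5)*(m + 3)*(m^2 - 7*m + 10) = (m - 5)^2*(m + 3)*(m - 2)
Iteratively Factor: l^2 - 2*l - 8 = (l - 4)*(l + 2)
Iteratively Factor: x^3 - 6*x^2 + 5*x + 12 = (x - 4)*(x^2 - 2*x - 3) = (x - 4)*(x - 3)*(x + 1)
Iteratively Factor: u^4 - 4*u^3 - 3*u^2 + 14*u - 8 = (u + 2)*(u^3 - 6*u^2 + 9*u - 4) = (u - 1)*(u + 2)*(u^2 - 5*u + 4) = (u - 4)*(u - 1)*(u + 2)*(u - 1)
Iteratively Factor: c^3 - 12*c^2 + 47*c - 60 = (c - 4)*(c^2 - 8*c + 15) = (c - 4)*(c - 3)*(c - 5)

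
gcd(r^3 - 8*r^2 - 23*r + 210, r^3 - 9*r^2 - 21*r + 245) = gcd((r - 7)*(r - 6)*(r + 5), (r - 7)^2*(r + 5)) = r^2 - 2*r - 35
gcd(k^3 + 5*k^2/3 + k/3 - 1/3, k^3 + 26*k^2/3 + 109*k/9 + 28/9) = 1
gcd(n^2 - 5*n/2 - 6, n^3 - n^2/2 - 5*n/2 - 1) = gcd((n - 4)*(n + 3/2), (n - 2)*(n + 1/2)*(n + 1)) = 1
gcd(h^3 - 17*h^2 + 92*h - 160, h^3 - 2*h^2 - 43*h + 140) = h^2 - 9*h + 20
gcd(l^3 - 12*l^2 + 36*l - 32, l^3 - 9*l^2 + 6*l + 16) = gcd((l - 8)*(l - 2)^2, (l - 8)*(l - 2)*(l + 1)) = l^2 - 10*l + 16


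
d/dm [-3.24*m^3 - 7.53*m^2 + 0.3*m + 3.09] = -9.72*m^2 - 15.06*m + 0.3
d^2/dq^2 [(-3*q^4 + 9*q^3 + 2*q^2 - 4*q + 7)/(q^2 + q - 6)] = 2*(-3*q^6 - 9*q^5 + 45*q^4 + 201*q^3 - 753*q^2 + 921*q + 97)/(q^6 + 3*q^5 - 15*q^4 - 35*q^3 + 90*q^2 + 108*q - 216)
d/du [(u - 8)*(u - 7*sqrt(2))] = 2*u - 7*sqrt(2) - 8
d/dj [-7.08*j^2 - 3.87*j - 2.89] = -14.16*j - 3.87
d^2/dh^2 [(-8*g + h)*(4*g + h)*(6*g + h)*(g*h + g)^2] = g^2*(-384*g^3 - 336*g^2*h - 224*g^2 + 24*g*h^2 + 24*g*h + 4*g + 20*h^3 + 24*h^2 + 6*h)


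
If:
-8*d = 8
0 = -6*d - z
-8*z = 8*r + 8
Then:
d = -1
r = -7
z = 6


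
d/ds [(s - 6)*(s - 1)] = 2*s - 7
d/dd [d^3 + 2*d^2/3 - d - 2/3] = 3*d^2 + 4*d/3 - 1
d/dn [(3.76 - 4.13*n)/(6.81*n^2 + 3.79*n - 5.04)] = (28.1253*n^2 - 51.2112*n + 6.5648)/(46.3761*n^4 + 51.6198*n^3 - 54.2807*n^2 - 38.2032*n + 25.4016)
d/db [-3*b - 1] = -3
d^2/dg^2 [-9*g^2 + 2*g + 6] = -18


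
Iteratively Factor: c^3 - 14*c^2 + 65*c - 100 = (c - 4)*(c^2 - 10*c + 25) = (c - 5)*(c - 4)*(c - 5)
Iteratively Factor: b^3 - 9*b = (b + 3)*(b^2 - 3*b) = b*(b + 3)*(b - 3)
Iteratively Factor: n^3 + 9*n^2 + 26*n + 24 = (n + 3)*(n^2 + 6*n + 8) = (n + 3)*(n + 4)*(n + 2)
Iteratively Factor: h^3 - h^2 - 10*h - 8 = (h - 4)*(h^2 + 3*h + 2) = (h - 4)*(h + 2)*(h + 1)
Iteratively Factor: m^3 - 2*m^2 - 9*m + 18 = (m + 3)*(m^2 - 5*m + 6) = (m - 2)*(m + 3)*(m - 3)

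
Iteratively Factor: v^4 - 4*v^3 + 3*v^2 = (v - 1)*(v^3 - 3*v^2) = v*(v - 1)*(v^2 - 3*v) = v*(v - 3)*(v - 1)*(v)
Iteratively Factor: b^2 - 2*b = (b)*(b - 2)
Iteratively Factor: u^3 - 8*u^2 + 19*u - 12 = (u - 1)*(u^2 - 7*u + 12) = (u - 3)*(u - 1)*(u - 4)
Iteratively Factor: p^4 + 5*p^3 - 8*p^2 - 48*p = (p + 4)*(p^3 + p^2 - 12*p) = (p + 4)^2*(p^2 - 3*p) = (p - 3)*(p + 4)^2*(p)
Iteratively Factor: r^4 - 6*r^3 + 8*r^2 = (r)*(r^3 - 6*r^2 + 8*r) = r*(r - 2)*(r^2 - 4*r) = r*(r - 4)*(r - 2)*(r)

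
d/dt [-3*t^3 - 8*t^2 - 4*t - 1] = -9*t^2 - 16*t - 4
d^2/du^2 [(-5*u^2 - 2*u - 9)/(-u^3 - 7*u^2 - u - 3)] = 2*(5*u^6 + 6*u^5 + 81*u^4 + 460*u^3 + 999*u^2 - 18*u - 141)/(u^9 + 21*u^8 + 150*u^7 + 394*u^6 + 276*u^5 + 480*u^4 + 154*u^3 + 198*u^2 + 27*u + 27)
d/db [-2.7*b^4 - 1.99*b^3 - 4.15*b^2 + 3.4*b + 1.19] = -10.8*b^3 - 5.97*b^2 - 8.3*b + 3.4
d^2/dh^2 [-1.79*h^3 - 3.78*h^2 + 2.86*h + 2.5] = -10.74*h - 7.56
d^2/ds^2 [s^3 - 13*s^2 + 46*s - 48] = 6*s - 26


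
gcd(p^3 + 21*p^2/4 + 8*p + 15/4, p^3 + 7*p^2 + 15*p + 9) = p^2 + 4*p + 3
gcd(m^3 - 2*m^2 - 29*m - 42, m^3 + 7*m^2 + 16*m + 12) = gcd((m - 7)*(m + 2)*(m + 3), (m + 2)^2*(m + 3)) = m^2 + 5*m + 6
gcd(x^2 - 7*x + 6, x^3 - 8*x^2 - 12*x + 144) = x - 6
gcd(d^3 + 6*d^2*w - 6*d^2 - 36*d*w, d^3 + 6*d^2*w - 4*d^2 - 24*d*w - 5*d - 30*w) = d + 6*w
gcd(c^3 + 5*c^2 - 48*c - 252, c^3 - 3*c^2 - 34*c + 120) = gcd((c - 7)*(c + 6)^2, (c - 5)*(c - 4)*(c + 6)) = c + 6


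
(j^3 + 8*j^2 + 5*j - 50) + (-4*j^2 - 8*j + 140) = j^3 + 4*j^2 - 3*j + 90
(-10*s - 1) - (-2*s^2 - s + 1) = 2*s^2 - 9*s - 2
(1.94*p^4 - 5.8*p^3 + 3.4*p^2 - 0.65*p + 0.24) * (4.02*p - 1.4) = 7.7988*p^5 - 26.032*p^4 + 21.788*p^3 - 7.373*p^2 + 1.8748*p - 0.336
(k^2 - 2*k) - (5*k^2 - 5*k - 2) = -4*k^2 + 3*k + 2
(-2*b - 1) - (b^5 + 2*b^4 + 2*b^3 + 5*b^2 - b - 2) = -b^5 - 2*b^4 - 2*b^3 - 5*b^2 - b + 1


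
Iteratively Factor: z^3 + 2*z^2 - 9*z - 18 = (z + 2)*(z^2 - 9) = (z + 2)*(z + 3)*(z - 3)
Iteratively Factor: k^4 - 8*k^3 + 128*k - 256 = (k - 4)*(k^3 - 4*k^2 - 16*k + 64) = (k - 4)*(k + 4)*(k^2 - 8*k + 16) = (k - 4)^2*(k + 4)*(k - 4)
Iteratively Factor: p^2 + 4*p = (p + 4)*(p)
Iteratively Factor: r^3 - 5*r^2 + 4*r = (r)*(r^2 - 5*r + 4) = r*(r - 1)*(r - 4)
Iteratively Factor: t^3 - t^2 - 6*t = (t - 3)*(t^2 + 2*t) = t*(t - 3)*(t + 2)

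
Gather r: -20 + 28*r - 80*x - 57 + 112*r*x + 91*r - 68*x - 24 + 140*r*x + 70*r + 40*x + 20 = r*(252*x + 189) - 108*x - 81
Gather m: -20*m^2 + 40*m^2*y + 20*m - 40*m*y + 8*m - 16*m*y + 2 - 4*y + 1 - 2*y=m^2*(40*y - 20) + m*(28 - 56*y) - 6*y + 3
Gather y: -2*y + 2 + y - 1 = 1 - y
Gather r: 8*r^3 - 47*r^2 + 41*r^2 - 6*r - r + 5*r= 8*r^3 - 6*r^2 - 2*r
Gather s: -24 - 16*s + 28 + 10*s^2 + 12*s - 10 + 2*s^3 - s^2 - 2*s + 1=2*s^3 + 9*s^2 - 6*s - 5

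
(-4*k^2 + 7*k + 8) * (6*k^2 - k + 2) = -24*k^4 + 46*k^3 + 33*k^2 + 6*k + 16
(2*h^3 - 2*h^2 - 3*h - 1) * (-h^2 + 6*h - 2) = -2*h^5 + 14*h^4 - 13*h^3 - 13*h^2 + 2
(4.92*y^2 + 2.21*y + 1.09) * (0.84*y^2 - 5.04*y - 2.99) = 4.1328*y^4 - 22.9404*y^3 - 24.9336*y^2 - 12.1015*y - 3.2591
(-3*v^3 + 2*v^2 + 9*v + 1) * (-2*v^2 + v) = 6*v^5 - 7*v^4 - 16*v^3 + 7*v^2 + v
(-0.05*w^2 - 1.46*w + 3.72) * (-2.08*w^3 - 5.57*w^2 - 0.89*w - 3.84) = 0.104*w^5 + 3.3153*w^4 + 0.4391*w^3 - 19.229*w^2 + 2.2956*w - 14.2848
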